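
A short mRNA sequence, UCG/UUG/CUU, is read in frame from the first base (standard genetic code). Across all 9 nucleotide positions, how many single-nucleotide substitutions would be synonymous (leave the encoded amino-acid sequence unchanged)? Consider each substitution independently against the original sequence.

Codon 1 (UCG, Ser): 3 synonymous substitutions.
Codon 2 (UUG, Leu): 2 synonymous substitutions.
Codon 3 (CUU, Leu): 3 synonymous substitutions.
Total: 3 + 2 + 3 = 8.

8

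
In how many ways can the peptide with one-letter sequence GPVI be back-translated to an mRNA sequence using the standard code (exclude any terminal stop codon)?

192

Gly: 4 codons.
Pro: 4 codons.
Val: 4 codons.
Ile: 3 codons.
4 × 4 × 4 × 3 = 192.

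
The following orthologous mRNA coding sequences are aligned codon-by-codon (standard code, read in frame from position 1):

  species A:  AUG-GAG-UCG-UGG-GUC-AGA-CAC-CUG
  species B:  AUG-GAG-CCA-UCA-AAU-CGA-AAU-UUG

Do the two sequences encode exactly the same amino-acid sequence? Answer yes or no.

Codon 1: AUG Met / AUG Met — identical.
Codon 2: GAG Glu / GAG Glu — identical.
Codon 3: UCG Ser / CCA Pro — nonsynonymous.
Codon 4: UGG Trp / UCA Ser — nonsynonymous.
Codon 5: GUC Val / AAU Asn — nonsynonymous.
Codon 6: AGA Arg / CGA Arg — synonymous.
Codon 7: CAC His / AAU Asn — nonsynonymous.
Codon 8: CUG Leu / UUG Leu — synonymous.
Nonsynonymous differences: 4 → different protein.

no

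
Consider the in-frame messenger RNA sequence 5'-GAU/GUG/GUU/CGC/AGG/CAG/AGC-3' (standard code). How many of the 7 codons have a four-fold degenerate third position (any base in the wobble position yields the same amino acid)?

Codon 1 GAU (Asp): third position 2-fold.
Codon 2 GUG (Val): third position 4-fold.
Codon 3 GUU (Val): third position 4-fold.
Codon 4 CGC (Arg): third position 4-fold.
Codon 5 AGG (Arg): third position 2-fold.
Codon 6 CAG (Gln): third position 2-fold.
Codon 7 AGC (Ser): third position 2-fold.
Four-fold degenerate third positions: 3.

3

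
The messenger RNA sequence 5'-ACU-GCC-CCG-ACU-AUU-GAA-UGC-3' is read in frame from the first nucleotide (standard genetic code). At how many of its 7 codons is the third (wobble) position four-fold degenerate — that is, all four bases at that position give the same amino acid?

Codon 1 ACU (Thr): third position 4-fold.
Codon 2 GCC (Ala): third position 4-fold.
Codon 3 CCG (Pro): third position 4-fold.
Codon 4 ACU (Thr): third position 4-fold.
Codon 5 AUU (Ile): third position 3-fold.
Codon 6 GAA (Glu): third position 2-fold.
Codon 7 UGC (Cys): third position 2-fold.
Four-fold degenerate third positions: 4.

4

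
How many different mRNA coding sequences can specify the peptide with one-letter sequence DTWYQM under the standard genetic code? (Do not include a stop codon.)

Asp: 2 codons.
Thr: 4 codons.
Trp: 1 codon.
Tyr: 2 codons.
Gln: 2 codons.
Met: 1 codon.
2 × 4 × 1 × 2 × 2 × 1 = 32.

32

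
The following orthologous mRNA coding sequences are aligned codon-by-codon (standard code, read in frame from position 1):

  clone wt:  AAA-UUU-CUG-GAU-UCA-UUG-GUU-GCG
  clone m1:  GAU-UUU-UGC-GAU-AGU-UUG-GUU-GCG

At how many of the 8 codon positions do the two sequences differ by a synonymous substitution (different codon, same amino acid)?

Codon 1: AAA Lys / GAU Asp — nonsynonymous.
Codon 2: UUU Phe / UUU Phe — identical.
Codon 3: CUG Leu / UGC Cys — nonsynonymous.
Codon 4: GAU Asp / GAU Asp — identical.
Codon 5: UCA Ser / AGU Ser — synonymous.
Codon 6: UUG Leu / UUG Leu — identical.
Codon 7: GUU Val / GUU Val — identical.
Codon 8: GCG Ala / GCG Ala — identical.
Synonymous differences: 1.

1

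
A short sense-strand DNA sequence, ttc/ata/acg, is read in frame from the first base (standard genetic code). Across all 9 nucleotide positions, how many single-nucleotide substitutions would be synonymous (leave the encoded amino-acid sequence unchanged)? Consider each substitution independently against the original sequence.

Codon 1 (TTC, Phe): 1 synonymous substitution.
Codon 2 (ATA, Ile): 2 synonymous substitutions.
Codon 3 (ACG, Thr): 3 synonymous substitutions.
Total: 1 + 2 + 3 = 6.

6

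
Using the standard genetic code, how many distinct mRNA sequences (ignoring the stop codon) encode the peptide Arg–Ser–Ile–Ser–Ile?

1944

Arg: 6 codons.
Ser: 6 codons.
Ile: 3 codons.
Ser: 6 codons.
Ile: 3 codons.
6 × 6 × 3 × 6 × 3 = 1944.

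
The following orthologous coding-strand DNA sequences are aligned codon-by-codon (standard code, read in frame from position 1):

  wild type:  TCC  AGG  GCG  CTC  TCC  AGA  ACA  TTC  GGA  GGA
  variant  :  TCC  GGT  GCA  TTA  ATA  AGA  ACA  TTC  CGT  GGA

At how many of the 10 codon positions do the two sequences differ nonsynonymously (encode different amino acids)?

3

Codon 1: TCC Ser / TCC Ser — identical.
Codon 2: AGG Arg / GGT Gly — nonsynonymous.
Codon 3: GCG Ala / GCA Ala — synonymous.
Codon 4: CTC Leu / TTA Leu — synonymous.
Codon 5: TCC Ser / ATA Ile — nonsynonymous.
Codon 6: AGA Arg / AGA Arg — identical.
Codon 7: ACA Thr / ACA Thr — identical.
Codon 8: TTC Phe / TTC Phe — identical.
Codon 9: GGA Gly / CGT Arg — nonsynonymous.
Codon 10: GGA Gly / GGA Gly — identical.
Nonsynonymous differences: 3.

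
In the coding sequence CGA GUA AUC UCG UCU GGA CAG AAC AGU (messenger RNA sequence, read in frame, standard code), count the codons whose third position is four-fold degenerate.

5

Codon 1 CGA (Arg): third position 4-fold.
Codon 2 GUA (Val): third position 4-fold.
Codon 3 AUC (Ile): third position 3-fold.
Codon 4 UCG (Ser): third position 4-fold.
Codon 5 UCU (Ser): third position 4-fold.
Codon 6 GGA (Gly): third position 4-fold.
Codon 7 CAG (Gln): third position 2-fold.
Codon 8 AAC (Asn): third position 2-fold.
Codon 9 AGU (Ser): third position 2-fold.
Four-fold degenerate third positions: 5.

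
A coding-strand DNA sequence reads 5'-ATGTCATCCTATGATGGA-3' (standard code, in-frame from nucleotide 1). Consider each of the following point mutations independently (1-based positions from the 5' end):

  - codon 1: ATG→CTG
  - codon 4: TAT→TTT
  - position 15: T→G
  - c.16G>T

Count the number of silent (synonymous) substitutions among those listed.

Codon 1: ATG (Met) → CTG (Leu) — missense.
Codon 4: TAT (Tyr) → TTT (Phe) — missense.
Codon 5: GAT (Asp) → GAG (Glu) — missense.
Codon 6: GGA (Gly) → TGA (Stop) — nonsense.
Synonymous: 0 of 4.

0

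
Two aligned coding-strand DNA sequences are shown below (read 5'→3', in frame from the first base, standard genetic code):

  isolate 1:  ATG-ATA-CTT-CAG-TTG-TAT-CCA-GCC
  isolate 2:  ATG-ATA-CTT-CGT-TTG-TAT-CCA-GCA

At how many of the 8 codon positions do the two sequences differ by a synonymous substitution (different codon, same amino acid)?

1

Codon 1: ATG Met / ATG Met — identical.
Codon 2: ATA Ile / ATA Ile — identical.
Codon 3: CTT Leu / CTT Leu — identical.
Codon 4: CAG Gln / CGT Arg — nonsynonymous.
Codon 5: TTG Leu / TTG Leu — identical.
Codon 6: TAT Tyr / TAT Tyr — identical.
Codon 7: CCA Pro / CCA Pro — identical.
Codon 8: GCC Ala / GCA Ala — synonymous.
Synonymous differences: 1.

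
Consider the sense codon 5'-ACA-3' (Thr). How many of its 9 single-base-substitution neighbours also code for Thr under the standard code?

3

Position 1: none → 0 synonymous.
Position 2: none → 0 synonymous.
Position 3: ACT, ACC, ACG → 3 synonymous.
Total: 0 + 0 + 3 = 3.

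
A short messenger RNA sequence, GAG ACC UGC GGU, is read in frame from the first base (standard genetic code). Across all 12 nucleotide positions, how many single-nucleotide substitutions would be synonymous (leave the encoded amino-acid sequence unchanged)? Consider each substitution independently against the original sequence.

8

Codon 1 (GAG, Glu): 1 synonymous substitution.
Codon 2 (ACC, Thr): 3 synonymous substitutions.
Codon 3 (UGC, Cys): 1 synonymous substitution.
Codon 4 (GGU, Gly): 3 synonymous substitutions.
Total: 1 + 3 + 1 + 3 = 8.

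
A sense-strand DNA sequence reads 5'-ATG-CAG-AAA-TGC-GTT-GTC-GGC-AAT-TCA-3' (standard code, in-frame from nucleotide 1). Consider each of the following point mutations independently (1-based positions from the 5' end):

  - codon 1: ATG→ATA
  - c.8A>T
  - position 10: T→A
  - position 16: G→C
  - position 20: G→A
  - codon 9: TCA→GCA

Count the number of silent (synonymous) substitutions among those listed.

Codon 1: ATG (Met) → ATA (Ile) — missense.
Codon 3: AAA (Lys) → ATA (Ile) — missense.
Codon 4: TGC (Cys) → AGC (Ser) — missense.
Codon 6: GTC (Val) → CTC (Leu) — missense.
Codon 7: GGC (Gly) → GAC (Asp) — missense.
Codon 9: TCA (Ser) → GCA (Ala) — missense.
Synonymous: 0 of 6.

0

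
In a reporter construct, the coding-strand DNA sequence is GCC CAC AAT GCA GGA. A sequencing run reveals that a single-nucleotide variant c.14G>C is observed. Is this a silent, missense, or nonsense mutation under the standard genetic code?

missense

Position 14 falls in codon 5: GGA → Gly.
After the substitution the codon is GCA → Ala.
Gly ≠ Ala, so this is a missense mutation.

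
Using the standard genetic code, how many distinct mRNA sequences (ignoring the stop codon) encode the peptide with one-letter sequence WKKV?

16

Trp: 1 codon.
Lys: 2 codons.
Lys: 2 codons.
Val: 4 codons.
1 × 2 × 2 × 4 = 16.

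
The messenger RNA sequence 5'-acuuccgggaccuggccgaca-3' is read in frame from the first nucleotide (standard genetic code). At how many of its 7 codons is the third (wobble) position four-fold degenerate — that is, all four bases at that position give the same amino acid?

6

Codon 1 ACU (Thr): third position 4-fold.
Codon 2 UCC (Ser): third position 4-fold.
Codon 3 GGG (Gly): third position 4-fold.
Codon 4 ACC (Thr): third position 4-fold.
Codon 5 UGG (Trp): third position 1-fold.
Codon 6 CCG (Pro): third position 4-fold.
Codon 7 ACA (Thr): third position 4-fold.
Four-fold degenerate third positions: 6.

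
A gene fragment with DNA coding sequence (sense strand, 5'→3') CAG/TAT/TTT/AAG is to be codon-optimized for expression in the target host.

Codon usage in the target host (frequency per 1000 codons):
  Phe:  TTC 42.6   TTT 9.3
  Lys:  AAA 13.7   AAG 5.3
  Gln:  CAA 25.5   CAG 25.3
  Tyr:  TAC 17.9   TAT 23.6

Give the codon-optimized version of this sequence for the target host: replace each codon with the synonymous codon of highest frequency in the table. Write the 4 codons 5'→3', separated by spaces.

Codon 1 (Gln): best is CAA at 25.5.
Codon 2 (Tyr): best is TAT at 23.6.
Codon 3 (Phe): best is TTC at 42.6.
Codon 4 (Lys): best is AAA at 13.7.

CAA TAT TTC AAA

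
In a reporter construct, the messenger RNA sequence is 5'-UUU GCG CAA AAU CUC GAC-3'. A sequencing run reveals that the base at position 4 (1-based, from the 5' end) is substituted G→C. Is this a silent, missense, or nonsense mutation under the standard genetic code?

Position 4 falls in codon 2: GCG → Ala.
After the substitution the codon is CCG → Pro.
Ala ≠ Pro, so this is a missense mutation.

missense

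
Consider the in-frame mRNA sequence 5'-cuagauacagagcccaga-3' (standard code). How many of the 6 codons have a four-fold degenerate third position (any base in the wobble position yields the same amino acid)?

Codon 1 CUA (Leu): third position 4-fold.
Codon 2 GAU (Asp): third position 2-fold.
Codon 3 ACA (Thr): third position 4-fold.
Codon 4 GAG (Glu): third position 2-fold.
Codon 5 CCC (Pro): third position 4-fold.
Codon 6 AGA (Arg): third position 2-fold.
Four-fold degenerate third positions: 3.

3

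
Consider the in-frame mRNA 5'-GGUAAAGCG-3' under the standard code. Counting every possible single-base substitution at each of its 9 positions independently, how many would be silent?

7

Codon 1 (GGU, Gly): 3 synonymous substitutions.
Codon 2 (AAA, Lys): 1 synonymous substitution.
Codon 3 (GCG, Ala): 3 synonymous substitutions.
Total: 3 + 1 + 3 = 7.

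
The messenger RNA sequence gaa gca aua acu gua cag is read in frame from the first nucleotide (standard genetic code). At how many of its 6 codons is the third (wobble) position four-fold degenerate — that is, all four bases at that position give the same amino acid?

Codon 1 GAA (Glu): third position 2-fold.
Codon 2 GCA (Ala): third position 4-fold.
Codon 3 AUA (Ile): third position 3-fold.
Codon 4 ACU (Thr): third position 4-fold.
Codon 5 GUA (Val): third position 4-fold.
Codon 6 CAG (Gln): third position 2-fold.
Four-fold degenerate third positions: 3.

3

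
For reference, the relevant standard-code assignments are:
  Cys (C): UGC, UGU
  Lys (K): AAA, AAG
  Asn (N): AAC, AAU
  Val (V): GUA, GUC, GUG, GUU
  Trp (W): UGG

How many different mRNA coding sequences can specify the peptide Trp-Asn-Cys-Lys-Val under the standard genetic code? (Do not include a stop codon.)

32

Trp: 1 codon.
Asn: 2 codons.
Cys: 2 codons.
Lys: 2 codons.
Val: 4 codons.
1 × 2 × 2 × 2 × 4 = 32.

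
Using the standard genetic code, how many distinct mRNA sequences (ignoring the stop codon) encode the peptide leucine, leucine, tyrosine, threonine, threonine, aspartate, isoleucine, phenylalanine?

13824

Leu: 6 codons.
Leu: 6 codons.
Tyr: 2 codons.
Thr: 4 codons.
Thr: 4 codons.
Asp: 2 codons.
Ile: 3 codons.
Phe: 2 codons.
6 × 6 × 2 × 4 × 4 × 2 × 3 × 2 = 13824.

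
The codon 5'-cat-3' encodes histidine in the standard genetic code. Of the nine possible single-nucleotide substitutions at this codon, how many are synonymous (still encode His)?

1

Position 1: none → 0 synonymous.
Position 2: none → 0 synonymous.
Position 3: CAC → 1 synonymous.
Total: 0 + 0 + 1 = 1.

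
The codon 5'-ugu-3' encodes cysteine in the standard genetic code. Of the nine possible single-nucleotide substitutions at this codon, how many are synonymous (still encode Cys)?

1

Position 1: none → 0 synonymous.
Position 2: none → 0 synonymous.
Position 3: UGC → 1 synonymous.
Total: 0 + 0 + 1 = 1.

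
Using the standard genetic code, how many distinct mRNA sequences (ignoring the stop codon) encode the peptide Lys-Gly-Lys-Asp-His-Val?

256

Lys: 2 codons.
Gly: 4 codons.
Lys: 2 codons.
Asp: 2 codons.
His: 2 codons.
Val: 4 codons.
2 × 4 × 2 × 2 × 2 × 4 = 256.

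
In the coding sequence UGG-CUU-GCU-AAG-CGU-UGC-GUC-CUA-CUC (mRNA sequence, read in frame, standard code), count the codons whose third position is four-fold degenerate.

6

Codon 1 UGG (Trp): third position 1-fold.
Codon 2 CUU (Leu): third position 4-fold.
Codon 3 GCU (Ala): third position 4-fold.
Codon 4 AAG (Lys): third position 2-fold.
Codon 5 CGU (Arg): third position 4-fold.
Codon 6 UGC (Cys): third position 2-fold.
Codon 7 GUC (Val): third position 4-fold.
Codon 8 CUA (Leu): third position 4-fold.
Codon 9 CUC (Leu): third position 4-fold.
Four-fold degenerate third positions: 6.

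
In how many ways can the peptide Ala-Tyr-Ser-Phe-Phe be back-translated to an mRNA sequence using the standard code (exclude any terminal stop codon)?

Ala: 4 codons.
Tyr: 2 codons.
Ser: 6 codons.
Phe: 2 codons.
Phe: 2 codons.
4 × 2 × 6 × 2 × 2 = 192.

192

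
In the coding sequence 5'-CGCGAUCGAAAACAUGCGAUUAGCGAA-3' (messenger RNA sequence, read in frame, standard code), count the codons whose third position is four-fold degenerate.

Codon 1 CGC (Arg): third position 4-fold.
Codon 2 GAU (Asp): third position 2-fold.
Codon 3 CGA (Arg): third position 4-fold.
Codon 4 AAA (Lys): third position 2-fold.
Codon 5 CAU (His): third position 2-fold.
Codon 6 GCG (Ala): third position 4-fold.
Codon 7 AUU (Ile): third position 3-fold.
Codon 8 AGC (Ser): third position 2-fold.
Codon 9 GAA (Glu): third position 2-fold.
Four-fold degenerate third positions: 3.

3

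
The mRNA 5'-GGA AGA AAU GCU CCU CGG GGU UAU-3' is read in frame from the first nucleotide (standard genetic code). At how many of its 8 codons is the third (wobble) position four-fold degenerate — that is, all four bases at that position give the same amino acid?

5

Codon 1 GGA (Gly): third position 4-fold.
Codon 2 AGA (Arg): third position 2-fold.
Codon 3 AAU (Asn): third position 2-fold.
Codon 4 GCU (Ala): third position 4-fold.
Codon 5 CCU (Pro): third position 4-fold.
Codon 6 CGG (Arg): third position 4-fold.
Codon 7 GGU (Gly): third position 4-fold.
Codon 8 UAU (Tyr): third position 2-fold.
Four-fold degenerate third positions: 5.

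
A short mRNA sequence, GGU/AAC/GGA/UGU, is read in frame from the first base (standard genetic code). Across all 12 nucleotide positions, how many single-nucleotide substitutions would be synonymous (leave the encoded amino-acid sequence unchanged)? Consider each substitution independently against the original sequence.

8

Codon 1 (GGU, Gly): 3 synonymous substitutions.
Codon 2 (AAC, Asn): 1 synonymous substitution.
Codon 3 (GGA, Gly): 3 synonymous substitutions.
Codon 4 (UGU, Cys): 1 synonymous substitution.
Total: 3 + 1 + 3 + 1 = 8.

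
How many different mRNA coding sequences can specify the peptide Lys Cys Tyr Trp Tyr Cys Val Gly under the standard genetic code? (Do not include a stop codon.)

512

Lys: 2 codons.
Cys: 2 codons.
Tyr: 2 codons.
Trp: 1 codon.
Tyr: 2 codons.
Cys: 2 codons.
Val: 4 codons.
Gly: 4 codons.
2 × 2 × 2 × 1 × 2 × 2 × 4 × 4 = 512.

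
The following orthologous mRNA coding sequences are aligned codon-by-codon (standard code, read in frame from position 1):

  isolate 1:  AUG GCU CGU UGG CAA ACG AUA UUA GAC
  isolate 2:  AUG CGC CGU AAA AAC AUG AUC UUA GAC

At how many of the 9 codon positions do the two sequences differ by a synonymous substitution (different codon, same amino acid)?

1

Codon 1: AUG Met / AUG Met — identical.
Codon 2: GCU Ala / CGC Arg — nonsynonymous.
Codon 3: CGU Arg / CGU Arg — identical.
Codon 4: UGG Trp / AAA Lys — nonsynonymous.
Codon 5: CAA Gln / AAC Asn — nonsynonymous.
Codon 6: ACG Thr / AUG Met — nonsynonymous.
Codon 7: AUA Ile / AUC Ile — synonymous.
Codon 8: UUA Leu / UUA Leu — identical.
Codon 9: GAC Asp / GAC Asp — identical.
Synonymous differences: 1.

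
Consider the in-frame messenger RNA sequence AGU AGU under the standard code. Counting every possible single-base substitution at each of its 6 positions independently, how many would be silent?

Codon 1 (AGU, Ser): 1 synonymous substitution.
Codon 2 (AGU, Ser): 1 synonymous substitution.
Total: 1 + 1 = 2.

2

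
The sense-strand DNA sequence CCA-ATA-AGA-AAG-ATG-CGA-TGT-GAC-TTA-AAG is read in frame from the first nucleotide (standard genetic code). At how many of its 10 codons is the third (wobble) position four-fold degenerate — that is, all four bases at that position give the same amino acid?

Codon 1 CCA (Pro): third position 4-fold.
Codon 2 ATA (Ile): third position 3-fold.
Codon 3 AGA (Arg): third position 2-fold.
Codon 4 AAG (Lys): third position 2-fold.
Codon 5 ATG (Met): third position 1-fold.
Codon 6 CGA (Arg): third position 4-fold.
Codon 7 TGT (Cys): third position 2-fold.
Codon 8 GAC (Asp): third position 2-fold.
Codon 9 TTA (Leu): third position 2-fold.
Codon 10 AAG (Lys): third position 2-fold.
Four-fold degenerate third positions: 2.

2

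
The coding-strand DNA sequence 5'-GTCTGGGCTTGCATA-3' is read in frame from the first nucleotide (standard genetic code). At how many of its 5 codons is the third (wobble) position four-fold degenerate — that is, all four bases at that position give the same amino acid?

2

Codon 1 GTC (Val): third position 4-fold.
Codon 2 TGG (Trp): third position 1-fold.
Codon 3 GCT (Ala): third position 4-fold.
Codon 4 TGC (Cys): third position 2-fold.
Codon 5 ATA (Ile): third position 3-fold.
Four-fold degenerate third positions: 2.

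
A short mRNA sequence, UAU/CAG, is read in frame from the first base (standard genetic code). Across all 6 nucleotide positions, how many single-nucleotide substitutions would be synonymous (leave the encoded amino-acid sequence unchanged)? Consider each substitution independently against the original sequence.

2

Codon 1 (UAU, Tyr): 1 synonymous substitution.
Codon 2 (CAG, Gln): 1 synonymous substitution.
Total: 1 + 1 = 2.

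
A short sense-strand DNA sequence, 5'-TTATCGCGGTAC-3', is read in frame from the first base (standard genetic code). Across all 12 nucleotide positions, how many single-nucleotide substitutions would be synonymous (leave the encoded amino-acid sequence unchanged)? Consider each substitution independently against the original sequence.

10

Codon 1 (TTA, Leu): 2 synonymous substitutions.
Codon 2 (TCG, Ser): 3 synonymous substitutions.
Codon 3 (CGG, Arg): 4 synonymous substitutions.
Codon 4 (TAC, Tyr): 1 synonymous substitution.
Total: 2 + 3 + 4 + 1 = 10.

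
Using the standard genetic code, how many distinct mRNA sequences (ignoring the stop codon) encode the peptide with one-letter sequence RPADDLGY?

18432

Arg: 6 codons.
Pro: 4 codons.
Ala: 4 codons.
Asp: 2 codons.
Asp: 2 codons.
Leu: 6 codons.
Gly: 4 codons.
Tyr: 2 codons.
6 × 4 × 4 × 2 × 2 × 6 × 4 × 2 = 18432.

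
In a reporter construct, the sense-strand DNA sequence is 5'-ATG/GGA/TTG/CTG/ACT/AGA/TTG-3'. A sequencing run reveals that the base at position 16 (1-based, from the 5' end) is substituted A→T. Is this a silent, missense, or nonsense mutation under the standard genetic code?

nonsense

Position 16 falls in codon 6: AGA → Arg.
After the substitution the codon is TGA → Stop.
The new codon is a stop codon, so this is a nonsense mutation.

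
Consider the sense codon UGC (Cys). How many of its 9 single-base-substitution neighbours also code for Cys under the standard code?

1

Position 1: none → 0 synonymous.
Position 2: none → 0 synonymous.
Position 3: UGU → 1 synonymous.
Total: 0 + 0 + 1 = 1.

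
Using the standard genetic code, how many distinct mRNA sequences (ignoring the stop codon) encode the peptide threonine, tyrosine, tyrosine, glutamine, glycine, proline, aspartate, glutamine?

2048

Thr: 4 codons.
Tyr: 2 codons.
Tyr: 2 codons.
Gln: 2 codons.
Gly: 4 codons.
Pro: 4 codons.
Asp: 2 codons.
Gln: 2 codons.
4 × 2 × 2 × 2 × 4 × 4 × 2 × 2 = 2048.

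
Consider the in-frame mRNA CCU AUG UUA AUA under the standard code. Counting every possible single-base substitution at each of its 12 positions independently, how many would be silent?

Codon 1 (CCU, Pro): 3 synonymous substitutions.
Codon 2 (AUG, Met): 0 synonymous substitutions.
Codon 3 (UUA, Leu): 2 synonymous substitutions.
Codon 4 (AUA, Ile): 2 synonymous substitutions.
Total: 3 + 0 + 2 + 2 = 7.

7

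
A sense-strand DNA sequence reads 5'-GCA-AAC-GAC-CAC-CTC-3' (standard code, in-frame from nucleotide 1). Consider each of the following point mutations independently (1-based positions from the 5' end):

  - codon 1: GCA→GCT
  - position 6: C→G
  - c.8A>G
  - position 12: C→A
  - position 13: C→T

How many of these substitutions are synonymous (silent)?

Codon 1: GCA (Ala) → GCT (Ala) — synonymous.
Codon 2: AAC (Asn) → AAG (Lys) — missense.
Codon 3: GAC (Asp) → GGC (Gly) — missense.
Codon 4: CAC (His) → CAA (Gln) — missense.
Codon 5: CTC (Leu) → TTC (Phe) — missense.
Synonymous: 1 of 5.

1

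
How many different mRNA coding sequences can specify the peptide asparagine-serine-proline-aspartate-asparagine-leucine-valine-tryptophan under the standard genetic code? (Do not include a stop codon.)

4608

Asn: 2 codons.
Ser: 6 codons.
Pro: 4 codons.
Asp: 2 codons.
Asn: 2 codons.
Leu: 6 codons.
Val: 4 codons.
Trp: 1 codon.
2 × 6 × 4 × 2 × 2 × 6 × 4 × 1 = 4608.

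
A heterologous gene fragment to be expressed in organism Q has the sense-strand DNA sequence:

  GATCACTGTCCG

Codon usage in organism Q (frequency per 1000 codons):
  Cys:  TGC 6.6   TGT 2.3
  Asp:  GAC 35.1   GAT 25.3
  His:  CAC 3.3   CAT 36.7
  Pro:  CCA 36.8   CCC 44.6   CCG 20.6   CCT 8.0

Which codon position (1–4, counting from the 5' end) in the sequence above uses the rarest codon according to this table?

Codon 1 GAT (Asp): 25.3 per 1000.
Codon 2 CAC (His): 3.3 per 1000.
Codon 3 TGT (Cys): 2.3 per 1000.
Codon 4 CCG (Pro): 20.6 per 1000.
Lowest frequency is 2.3 at codon 3.

3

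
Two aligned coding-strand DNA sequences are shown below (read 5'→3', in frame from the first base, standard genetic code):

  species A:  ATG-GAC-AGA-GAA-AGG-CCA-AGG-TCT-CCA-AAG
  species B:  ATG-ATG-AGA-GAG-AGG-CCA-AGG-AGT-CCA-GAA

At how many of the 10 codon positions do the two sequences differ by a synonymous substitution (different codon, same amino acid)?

Codon 1: ATG Met / ATG Met — identical.
Codon 2: GAC Asp / ATG Met — nonsynonymous.
Codon 3: AGA Arg / AGA Arg — identical.
Codon 4: GAA Glu / GAG Glu — synonymous.
Codon 5: AGG Arg / AGG Arg — identical.
Codon 6: CCA Pro / CCA Pro — identical.
Codon 7: AGG Arg / AGG Arg — identical.
Codon 8: TCT Ser / AGT Ser — synonymous.
Codon 9: CCA Pro / CCA Pro — identical.
Codon 10: AAG Lys / GAA Glu — nonsynonymous.
Synonymous differences: 2.

2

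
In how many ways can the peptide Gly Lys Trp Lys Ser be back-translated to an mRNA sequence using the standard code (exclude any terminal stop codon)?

96

Gly: 4 codons.
Lys: 2 codons.
Trp: 1 codon.
Lys: 2 codons.
Ser: 6 codons.
4 × 2 × 1 × 2 × 6 = 96.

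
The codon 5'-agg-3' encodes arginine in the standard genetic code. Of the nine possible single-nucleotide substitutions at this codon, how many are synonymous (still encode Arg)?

Position 1: CGG → 1 synonymous.
Position 2: none → 0 synonymous.
Position 3: AGA → 1 synonymous.
Total: 1 + 0 + 1 = 2.

2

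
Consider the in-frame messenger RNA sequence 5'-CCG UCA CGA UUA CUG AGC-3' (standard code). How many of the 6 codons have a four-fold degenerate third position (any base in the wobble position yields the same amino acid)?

Codon 1 CCG (Pro): third position 4-fold.
Codon 2 UCA (Ser): third position 4-fold.
Codon 3 CGA (Arg): third position 4-fold.
Codon 4 UUA (Leu): third position 2-fold.
Codon 5 CUG (Leu): third position 4-fold.
Codon 6 AGC (Ser): third position 2-fold.
Four-fold degenerate third positions: 4.

4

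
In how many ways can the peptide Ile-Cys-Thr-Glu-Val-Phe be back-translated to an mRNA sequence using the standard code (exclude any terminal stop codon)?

Ile: 3 codons.
Cys: 2 codons.
Thr: 4 codons.
Glu: 2 codons.
Val: 4 codons.
Phe: 2 codons.
3 × 2 × 4 × 2 × 4 × 2 = 384.

384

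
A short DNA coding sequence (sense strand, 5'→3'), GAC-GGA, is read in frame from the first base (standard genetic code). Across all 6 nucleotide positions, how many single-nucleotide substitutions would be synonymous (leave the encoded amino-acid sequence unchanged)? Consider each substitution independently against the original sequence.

4

Codon 1 (GAC, Asp): 1 synonymous substitution.
Codon 2 (GGA, Gly): 3 synonymous substitutions.
Total: 1 + 3 = 4.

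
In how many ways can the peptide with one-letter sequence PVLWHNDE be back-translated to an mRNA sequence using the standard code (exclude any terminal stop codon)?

1536

Pro: 4 codons.
Val: 4 codons.
Leu: 6 codons.
Trp: 1 codon.
His: 2 codons.
Asn: 2 codons.
Asp: 2 codons.
Glu: 2 codons.
4 × 4 × 6 × 1 × 2 × 2 × 2 × 2 = 1536.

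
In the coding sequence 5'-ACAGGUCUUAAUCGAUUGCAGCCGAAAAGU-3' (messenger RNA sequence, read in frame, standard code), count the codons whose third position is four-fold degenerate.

Codon 1 ACA (Thr): third position 4-fold.
Codon 2 GGU (Gly): third position 4-fold.
Codon 3 CUU (Leu): third position 4-fold.
Codon 4 AAU (Asn): third position 2-fold.
Codon 5 CGA (Arg): third position 4-fold.
Codon 6 UUG (Leu): third position 2-fold.
Codon 7 CAG (Gln): third position 2-fold.
Codon 8 CCG (Pro): third position 4-fold.
Codon 9 AAA (Lys): third position 2-fold.
Codon 10 AGU (Ser): third position 2-fold.
Four-fold degenerate third positions: 5.

5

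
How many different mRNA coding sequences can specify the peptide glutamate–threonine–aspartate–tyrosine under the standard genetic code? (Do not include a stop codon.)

32

Glu: 2 codons.
Thr: 4 codons.
Asp: 2 codons.
Tyr: 2 codons.
2 × 4 × 2 × 2 = 32.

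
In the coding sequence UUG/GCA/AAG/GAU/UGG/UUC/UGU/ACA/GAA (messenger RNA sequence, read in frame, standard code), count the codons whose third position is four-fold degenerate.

Codon 1 UUG (Leu): third position 2-fold.
Codon 2 GCA (Ala): third position 4-fold.
Codon 3 AAG (Lys): third position 2-fold.
Codon 4 GAU (Asp): third position 2-fold.
Codon 5 UGG (Trp): third position 1-fold.
Codon 6 UUC (Phe): third position 2-fold.
Codon 7 UGU (Cys): third position 2-fold.
Codon 8 ACA (Thr): third position 4-fold.
Codon 9 GAA (Glu): third position 2-fold.
Four-fold degenerate third positions: 2.

2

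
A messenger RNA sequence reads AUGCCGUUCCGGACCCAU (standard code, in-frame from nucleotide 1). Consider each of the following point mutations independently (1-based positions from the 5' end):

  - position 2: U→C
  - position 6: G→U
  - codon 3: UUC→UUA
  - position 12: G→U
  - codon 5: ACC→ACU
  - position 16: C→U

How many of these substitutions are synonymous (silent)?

3

Codon 1: AUG (Met) → ACG (Thr) — missense.
Codon 2: CCG (Pro) → CCU (Pro) — synonymous.
Codon 3: UUC (Phe) → UUA (Leu) — missense.
Codon 4: CGG (Arg) → CGU (Arg) — synonymous.
Codon 5: ACC (Thr) → ACU (Thr) — synonymous.
Codon 6: CAU (His) → UAU (Tyr) — missense.
Synonymous: 3 of 6.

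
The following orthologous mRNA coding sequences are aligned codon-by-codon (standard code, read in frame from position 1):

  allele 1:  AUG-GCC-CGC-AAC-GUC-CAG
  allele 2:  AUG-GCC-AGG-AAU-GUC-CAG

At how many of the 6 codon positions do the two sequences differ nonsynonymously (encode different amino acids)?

0

Codon 1: AUG Met / AUG Met — identical.
Codon 2: GCC Ala / GCC Ala — identical.
Codon 3: CGC Arg / AGG Arg — synonymous.
Codon 4: AAC Asn / AAU Asn — synonymous.
Codon 5: GUC Val / GUC Val — identical.
Codon 6: CAG Gln / CAG Gln — identical.
Nonsynonymous differences: 0.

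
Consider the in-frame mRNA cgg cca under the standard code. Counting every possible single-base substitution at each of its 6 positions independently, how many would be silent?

Codon 1 (CGG, Arg): 4 synonymous substitutions.
Codon 2 (CCA, Pro): 3 synonymous substitutions.
Total: 4 + 3 = 7.

7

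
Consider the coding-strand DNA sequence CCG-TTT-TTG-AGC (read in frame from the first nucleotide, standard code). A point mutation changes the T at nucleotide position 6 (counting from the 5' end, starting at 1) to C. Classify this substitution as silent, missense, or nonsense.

Position 6 falls in codon 2: TTT → Phe.
After the substitution the codon is TTC → Phe.
Both encode Phe, so the change is synonymous.

silent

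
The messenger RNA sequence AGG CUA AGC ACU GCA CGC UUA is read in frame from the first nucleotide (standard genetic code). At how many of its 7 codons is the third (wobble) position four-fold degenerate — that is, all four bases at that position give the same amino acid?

4

Codon 1 AGG (Arg): third position 2-fold.
Codon 2 CUA (Leu): third position 4-fold.
Codon 3 AGC (Ser): third position 2-fold.
Codon 4 ACU (Thr): third position 4-fold.
Codon 5 GCA (Ala): third position 4-fold.
Codon 6 CGC (Arg): third position 4-fold.
Codon 7 UUA (Leu): third position 2-fold.
Four-fold degenerate third positions: 4.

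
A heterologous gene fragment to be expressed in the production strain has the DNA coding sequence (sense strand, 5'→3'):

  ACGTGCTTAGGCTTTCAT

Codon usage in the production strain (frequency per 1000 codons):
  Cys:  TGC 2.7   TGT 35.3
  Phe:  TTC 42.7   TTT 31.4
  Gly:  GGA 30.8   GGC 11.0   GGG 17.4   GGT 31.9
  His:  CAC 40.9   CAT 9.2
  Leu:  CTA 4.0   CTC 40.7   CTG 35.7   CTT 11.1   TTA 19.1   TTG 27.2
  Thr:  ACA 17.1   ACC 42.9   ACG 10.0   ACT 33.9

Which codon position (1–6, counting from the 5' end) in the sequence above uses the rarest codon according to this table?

2

Codon 1 ACG (Thr): 10.0 per 1000.
Codon 2 TGC (Cys): 2.7 per 1000.
Codon 3 TTA (Leu): 19.1 per 1000.
Codon 4 GGC (Gly): 11.0 per 1000.
Codon 5 TTT (Phe): 31.4 per 1000.
Codon 6 CAT (His): 9.2 per 1000.
Lowest frequency is 2.7 at codon 2.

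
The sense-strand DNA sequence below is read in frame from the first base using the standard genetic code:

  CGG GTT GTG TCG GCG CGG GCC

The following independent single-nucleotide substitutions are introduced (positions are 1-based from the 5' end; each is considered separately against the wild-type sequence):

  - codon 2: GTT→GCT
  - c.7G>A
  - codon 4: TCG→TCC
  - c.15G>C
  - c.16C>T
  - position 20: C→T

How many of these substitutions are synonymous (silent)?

Codon 2: GTT (Val) → GCT (Ala) — missense.
Codon 3: GTG (Val) → ATG (Met) — missense.
Codon 4: TCG (Ser) → TCC (Ser) — synonymous.
Codon 5: GCG (Ala) → GCC (Ala) — synonymous.
Codon 6: CGG (Arg) → TGG (Trp) — missense.
Codon 7: GCC (Ala) → GTC (Val) — missense.
Synonymous: 2 of 6.

2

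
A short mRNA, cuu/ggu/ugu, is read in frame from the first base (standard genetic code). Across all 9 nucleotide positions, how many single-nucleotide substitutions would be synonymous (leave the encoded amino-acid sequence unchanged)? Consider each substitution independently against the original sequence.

7

Codon 1 (CUU, Leu): 3 synonymous substitutions.
Codon 2 (GGU, Gly): 3 synonymous substitutions.
Codon 3 (UGU, Cys): 1 synonymous substitution.
Total: 3 + 3 + 1 = 7.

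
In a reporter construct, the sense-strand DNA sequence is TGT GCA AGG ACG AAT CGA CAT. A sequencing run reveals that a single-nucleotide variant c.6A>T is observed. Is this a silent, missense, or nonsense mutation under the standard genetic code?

Position 6 falls in codon 2: GCA → Ala.
After the substitution the codon is GCT → Ala.
Both encode Ala, so the change is synonymous.

silent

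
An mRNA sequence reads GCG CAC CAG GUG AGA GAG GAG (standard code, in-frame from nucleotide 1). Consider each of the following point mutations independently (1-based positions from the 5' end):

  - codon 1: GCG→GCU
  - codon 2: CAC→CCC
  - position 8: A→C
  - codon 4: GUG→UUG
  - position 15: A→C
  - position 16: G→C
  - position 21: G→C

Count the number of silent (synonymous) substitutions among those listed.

1

Codon 1: GCG (Ala) → GCU (Ala) — synonymous.
Codon 2: CAC (His) → CCC (Pro) — missense.
Codon 3: CAG (Gln) → CCG (Pro) — missense.
Codon 4: GUG (Val) → UUG (Leu) — missense.
Codon 5: AGA (Arg) → AGC (Ser) — missense.
Codon 6: GAG (Glu) → CAG (Gln) — missense.
Codon 7: GAG (Glu) → GAC (Asp) — missense.
Synonymous: 1 of 7.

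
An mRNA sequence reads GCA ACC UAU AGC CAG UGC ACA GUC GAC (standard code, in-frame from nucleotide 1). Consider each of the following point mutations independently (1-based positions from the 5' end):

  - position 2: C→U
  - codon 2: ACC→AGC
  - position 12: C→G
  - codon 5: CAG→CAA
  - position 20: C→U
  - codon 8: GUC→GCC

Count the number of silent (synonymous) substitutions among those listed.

Codon 1: GCA (Ala) → GUA (Val) — missense.
Codon 2: ACC (Thr) → AGC (Ser) — missense.
Codon 4: AGC (Ser) → AGG (Arg) — missense.
Codon 5: CAG (Gln) → CAA (Gln) — synonymous.
Codon 7: ACA (Thr) → AUA (Ile) — missense.
Codon 8: GUC (Val) → GCC (Ala) — missense.
Synonymous: 1 of 6.

1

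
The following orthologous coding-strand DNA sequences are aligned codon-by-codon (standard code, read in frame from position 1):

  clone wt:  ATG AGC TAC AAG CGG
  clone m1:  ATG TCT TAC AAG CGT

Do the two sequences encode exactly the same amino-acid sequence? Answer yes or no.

yes

Codon 1: ATG Met / ATG Met — identical.
Codon 2: AGC Ser / TCT Ser — synonymous.
Codon 3: TAC Tyr / TAC Tyr — identical.
Codon 4: AAG Lys / AAG Lys — identical.
Codon 5: CGG Arg / CGT Arg — synonymous.
Nonsynonymous differences: 0 → same protein.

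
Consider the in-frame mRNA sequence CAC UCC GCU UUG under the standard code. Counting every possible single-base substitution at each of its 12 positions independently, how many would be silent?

9

Codon 1 (CAC, His): 1 synonymous substitution.
Codon 2 (UCC, Ser): 3 synonymous substitutions.
Codon 3 (GCU, Ala): 3 synonymous substitutions.
Codon 4 (UUG, Leu): 2 synonymous substitutions.
Total: 1 + 3 + 3 + 2 = 9.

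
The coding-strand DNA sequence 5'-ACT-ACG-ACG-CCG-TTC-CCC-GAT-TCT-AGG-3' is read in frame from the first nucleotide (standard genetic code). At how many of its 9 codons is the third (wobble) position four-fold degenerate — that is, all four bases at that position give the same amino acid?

Codon 1 ACT (Thr): third position 4-fold.
Codon 2 ACG (Thr): third position 4-fold.
Codon 3 ACG (Thr): third position 4-fold.
Codon 4 CCG (Pro): third position 4-fold.
Codon 5 TTC (Phe): third position 2-fold.
Codon 6 CCC (Pro): third position 4-fold.
Codon 7 GAT (Asp): third position 2-fold.
Codon 8 TCT (Ser): third position 4-fold.
Codon 9 AGG (Arg): third position 2-fold.
Four-fold degenerate third positions: 6.

6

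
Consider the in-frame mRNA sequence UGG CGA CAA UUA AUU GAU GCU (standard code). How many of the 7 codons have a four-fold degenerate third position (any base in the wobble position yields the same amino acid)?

2

Codon 1 UGG (Trp): third position 1-fold.
Codon 2 CGA (Arg): third position 4-fold.
Codon 3 CAA (Gln): third position 2-fold.
Codon 4 UUA (Leu): third position 2-fold.
Codon 5 AUU (Ile): third position 3-fold.
Codon 6 GAU (Asp): third position 2-fold.
Codon 7 GCU (Ala): third position 4-fold.
Four-fold degenerate third positions: 2.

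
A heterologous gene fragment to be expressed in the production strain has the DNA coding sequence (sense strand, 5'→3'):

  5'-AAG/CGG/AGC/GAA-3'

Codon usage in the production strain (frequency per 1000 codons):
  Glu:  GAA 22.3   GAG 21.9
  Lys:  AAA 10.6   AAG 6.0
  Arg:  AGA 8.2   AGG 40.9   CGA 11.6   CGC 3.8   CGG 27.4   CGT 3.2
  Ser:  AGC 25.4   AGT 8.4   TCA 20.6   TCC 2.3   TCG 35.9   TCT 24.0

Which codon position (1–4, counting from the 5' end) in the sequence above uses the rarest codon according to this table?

1

Codon 1 AAG (Lys): 6.0 per 1000.
Codon 2 CGG (Arg): 27.4 per 1000.
Codon 3 AGC (Ser): 25.4 per 1000.
Codon 4 GAA (Glu): 22.3 per 1000.
Lowest frequency is 6.0 at codon 1.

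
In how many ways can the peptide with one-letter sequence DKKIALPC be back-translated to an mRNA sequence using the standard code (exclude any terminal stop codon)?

Asp: 2 codons.
Lys: 2 codons.
Lys: 2 codons.
Ile: 3 codons.
Ala: 4 codons.
Leu: 6 codons.
Pro: 4 codons.
Cys: 2 codons.
2 × 2 × 2 × 3 × 4 × 6 × 4 × 2 = 4608.

4608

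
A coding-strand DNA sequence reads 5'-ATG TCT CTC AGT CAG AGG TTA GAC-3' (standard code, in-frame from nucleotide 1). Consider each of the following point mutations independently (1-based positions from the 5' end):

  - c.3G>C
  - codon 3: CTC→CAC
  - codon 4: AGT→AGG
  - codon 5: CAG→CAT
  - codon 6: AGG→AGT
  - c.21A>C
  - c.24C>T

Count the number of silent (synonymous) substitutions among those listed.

1

Codon 1: ATG (Met) → ATC (Ile) — missense.
Codon 3: CTC (Leu) → CAC (His) — missense.
Codon 4: AGT (Ser) → AGG (Arg) — missense.
Codon 5: CAG (Gln) → CAT (His) — missense.
Codon 6: AGG (Arg) → AGT (Ser) — missense.
Codon 7: TTA (Leu) → TTC (Phe) — missense.
Codon 8: GAC (Asp) → GAT (Asp) — synonymous.
Synonymous: 1 of 7.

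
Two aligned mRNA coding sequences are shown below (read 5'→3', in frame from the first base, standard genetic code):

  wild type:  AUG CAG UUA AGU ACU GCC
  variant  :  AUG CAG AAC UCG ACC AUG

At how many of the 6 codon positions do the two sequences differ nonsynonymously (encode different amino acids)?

Codon 1: AUG Met / AUG Met — identical.
Codon 2: CAG Gln / CAG Gln — identical.
Codon 3: UUA Leu / AAC Asn — nonsynonymous.
Codon 4: AGU Ser / UCG Ser — synonymous.
Codon 5: ACU Thr / ACC Thr — synonymous.
Codon 6: GCC Ala / AUG Met — nonsynonymous.
Nonsynonymous differences: 2.

2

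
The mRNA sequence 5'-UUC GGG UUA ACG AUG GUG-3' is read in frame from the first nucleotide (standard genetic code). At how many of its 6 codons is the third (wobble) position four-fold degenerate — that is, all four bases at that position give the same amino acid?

3

Codon 1 UUC (Phe): third position 2-fold.
Codon 2 GGG (Gly): third position 4-fold.
Codon 3 UUA (Leu): third position 2-fold.
Codon 4 ACG (Thr): third position 4-fold.
Codon 5 AUG (Met): third position 1-fold.
Codon 6 GUG (Val): third position 4-fold.
Four-fold degenerate third positions: 3.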